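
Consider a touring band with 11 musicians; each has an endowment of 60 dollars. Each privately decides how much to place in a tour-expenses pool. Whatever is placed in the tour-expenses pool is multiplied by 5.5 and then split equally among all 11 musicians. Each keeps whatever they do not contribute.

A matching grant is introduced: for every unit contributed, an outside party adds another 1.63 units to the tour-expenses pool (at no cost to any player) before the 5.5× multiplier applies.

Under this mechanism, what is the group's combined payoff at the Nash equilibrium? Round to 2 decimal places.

9546.90 dollars

The effective private return per unit is now 5.5 × 2.63 / 11 = 1.3150 > 1, so every player's dominant strategy flips to full contribution.
At the Nash equilibrium everyone contributes 60. Group total payoff = 5.5 × 2.63 × 660 = 9546.90.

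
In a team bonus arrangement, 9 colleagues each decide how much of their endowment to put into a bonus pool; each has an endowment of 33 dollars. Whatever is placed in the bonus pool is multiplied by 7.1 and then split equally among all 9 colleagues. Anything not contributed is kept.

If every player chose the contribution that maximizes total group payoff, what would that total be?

2108.70 dollars

Each contributed unit returns 7.100 to the group as a whole (0.7889 to each of 9 players), which exceeds 1, so the social optimum is full contribution: group total = 7.100 × 297 = 2108.70.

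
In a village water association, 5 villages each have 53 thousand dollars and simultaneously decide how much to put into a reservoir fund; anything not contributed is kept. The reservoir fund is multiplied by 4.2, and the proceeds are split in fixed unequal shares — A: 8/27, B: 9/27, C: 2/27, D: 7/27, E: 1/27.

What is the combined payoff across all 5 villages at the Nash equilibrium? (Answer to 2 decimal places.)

773.80 thousand dollars

Each unit j contributes comes back to j as 4.2 × (j's share), so j prefers to contribute only if that share exceeds 1/4.2 = 0.2381; otherwise keeping the unit dominates.
A, B and D are above the threshold, contributing 53 each; the remaining 2 contribute 0. Total contributed: 159.
The reservoir fund pays out 4.2 × 159 = 667.80 in total (split across the unequal shares, but the aggregate is all that matters for the group sum).
The 2 free-riders keep 53 each, adding 106. Group total = 106 + 667.80 = 773.80.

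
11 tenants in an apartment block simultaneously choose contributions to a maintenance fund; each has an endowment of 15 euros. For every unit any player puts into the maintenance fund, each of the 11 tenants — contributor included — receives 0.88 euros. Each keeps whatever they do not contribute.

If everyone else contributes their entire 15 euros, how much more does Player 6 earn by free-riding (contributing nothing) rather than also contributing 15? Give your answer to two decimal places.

1.80 euros

Switching from a contribution of 15 to 0 lets Player 6 keep an extra 15 euros, but lowers the maintenance fund by 15, which costs Player 6 their own share of that drop: 0.88 × 15 = 13.20.
Net gain = 15 − 13.20 = 1.80. The private return per contributed unit (0.88) is below 1, so free-riding is indeed the best response regardless of what the others do.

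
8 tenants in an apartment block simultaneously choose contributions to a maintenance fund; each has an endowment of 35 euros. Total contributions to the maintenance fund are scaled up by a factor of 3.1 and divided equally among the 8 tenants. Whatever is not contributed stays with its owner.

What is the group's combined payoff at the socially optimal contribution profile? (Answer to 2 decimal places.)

Each contributed unit returns 3.100 to the group as a whole (0.3875 to each of 8 players), which exceeds 1, so the social optimum is full contribution: group total = 3.100 × 280 = 868.00.

868.00 euros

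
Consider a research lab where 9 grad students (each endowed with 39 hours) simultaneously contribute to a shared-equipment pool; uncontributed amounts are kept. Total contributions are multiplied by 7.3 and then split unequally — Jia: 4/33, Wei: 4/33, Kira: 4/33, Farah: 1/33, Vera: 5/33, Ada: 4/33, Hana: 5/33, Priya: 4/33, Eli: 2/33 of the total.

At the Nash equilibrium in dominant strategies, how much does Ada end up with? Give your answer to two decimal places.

108.02 hours

For player j, contributing a unit is worthwhile iff 7.3 × (j's share) ≥ 1, i.e. iff j's share is at least 0.1370.
The shares above 0.1370 belong to Vera and Hana, contributing 39 each; the remaining 7 contribute 0. Total contributed: 78.
Ada keeps 39 and receives 7.3 × 78 × 4/33 = 69.02 from the shared-equipment pool, for a payoff of 108.02.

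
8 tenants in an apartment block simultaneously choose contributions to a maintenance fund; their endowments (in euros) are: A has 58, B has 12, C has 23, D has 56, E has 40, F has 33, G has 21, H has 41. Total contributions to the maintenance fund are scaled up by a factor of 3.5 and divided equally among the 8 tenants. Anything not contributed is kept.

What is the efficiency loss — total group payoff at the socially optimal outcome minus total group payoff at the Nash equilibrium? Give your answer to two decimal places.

The private return per contributed unit is 3.5/8 = 0.4375 < 1 for every player regardless of endowment, so the Nash equilibrium is zero contribution and the group total is Σ E_j = 58 + 12 + 23 + 56 + 40 + 33 + 21 + 41 = 284.
Each contributed unit returns 3.500 to the group, so the social optimum is full contribution by everyone: group total = 3.500 × 284 = 994.00.
Efficiency loss = (3.500 − 1) × 284 = 710.00.

710.00 euros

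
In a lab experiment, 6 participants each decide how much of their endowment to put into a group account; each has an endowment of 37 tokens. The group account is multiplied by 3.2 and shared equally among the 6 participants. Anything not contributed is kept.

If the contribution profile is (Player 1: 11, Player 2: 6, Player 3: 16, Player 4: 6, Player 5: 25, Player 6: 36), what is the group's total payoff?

442.00 tokens

Total contributed: 11 + 6 + 16 + 6 + 25 + 36 = 100; total kept: 6 × 37 − 100 = 122.
The group account pays out 3.2 × 100 = 320.00 in aggregate.
Group total = 122 + 320.00 = 442.00.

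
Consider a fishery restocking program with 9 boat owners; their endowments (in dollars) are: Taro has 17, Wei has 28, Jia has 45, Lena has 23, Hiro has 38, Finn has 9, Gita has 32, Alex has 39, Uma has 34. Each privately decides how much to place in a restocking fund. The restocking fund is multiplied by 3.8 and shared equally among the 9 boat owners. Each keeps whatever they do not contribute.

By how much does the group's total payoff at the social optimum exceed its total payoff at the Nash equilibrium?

The private return per contributed unit is 3.8/9 = 0.4222 < 1 for every player regardless of endowment, so the Nash equilibrium is zero contribution and the group total is Σ E_j = 17 + 28 + 45 + 23 + 38 + 9 + 32 + 39 + 34 = 265.
Each contributed unit returns 3.800 to the group, so the social optimum is full contribution by everyone: group total = 3.800 × 265 = 1007.00.
Efficiency loss = (3.800 − 1) × 265 = 742.00.

742.00 dollars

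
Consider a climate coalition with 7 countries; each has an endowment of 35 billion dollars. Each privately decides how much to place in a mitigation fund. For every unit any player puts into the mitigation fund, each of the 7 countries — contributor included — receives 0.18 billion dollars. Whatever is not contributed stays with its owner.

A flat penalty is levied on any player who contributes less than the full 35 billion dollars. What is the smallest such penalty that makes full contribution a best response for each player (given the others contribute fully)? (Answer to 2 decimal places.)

28.70 billion dollars

Given the others contribute fully, the best deviation is to contribute 0 (any partial contribution still incurs the fine and gives up units whose private return 0.18 is below 1).
Deviating from 35 to 0 saves 35 billion dollars but forfeits the deviator's share of the drop in the mitigation fund: 0.18 × 35 = 6.30.
So the deviation gain is 35 − 6.30 = 28.70, and the fine must be at least 28.70 billion dollars to wipe it out.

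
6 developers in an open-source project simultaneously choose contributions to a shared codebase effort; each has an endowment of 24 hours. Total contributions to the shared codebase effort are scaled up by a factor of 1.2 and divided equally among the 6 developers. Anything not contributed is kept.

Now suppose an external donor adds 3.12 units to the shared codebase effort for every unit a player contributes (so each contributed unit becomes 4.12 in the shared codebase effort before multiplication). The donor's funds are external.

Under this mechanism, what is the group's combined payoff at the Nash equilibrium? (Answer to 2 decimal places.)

144.00 hours

With the mechanism, a contributed unit returns 1.2 × 4.12 / 6 = 0.8240 per unit of net cost — still below 1 — so contributing 0 remains dominant for every player.
At the Nash equilibrium no one contributes; group total payoff = 6 × 24 = 144.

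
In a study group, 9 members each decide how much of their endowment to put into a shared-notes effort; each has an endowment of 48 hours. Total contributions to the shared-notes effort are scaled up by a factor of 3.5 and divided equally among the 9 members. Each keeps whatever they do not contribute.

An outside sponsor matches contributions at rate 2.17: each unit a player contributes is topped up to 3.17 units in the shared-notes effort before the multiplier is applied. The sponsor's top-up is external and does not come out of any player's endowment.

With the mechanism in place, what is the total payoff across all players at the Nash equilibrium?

4793.04 hours

Under the mechanism each unit contributed yields 3.5 × 3.17 / 9 = 1.2328 back to its contributor per unit of net cost, which exceeds 1, making full contribution the dominant choice for everyone.
So the Nash equilibrium is full contribution by all 9; the group earns 3.5 × 3.17 × 432 = 4793.04.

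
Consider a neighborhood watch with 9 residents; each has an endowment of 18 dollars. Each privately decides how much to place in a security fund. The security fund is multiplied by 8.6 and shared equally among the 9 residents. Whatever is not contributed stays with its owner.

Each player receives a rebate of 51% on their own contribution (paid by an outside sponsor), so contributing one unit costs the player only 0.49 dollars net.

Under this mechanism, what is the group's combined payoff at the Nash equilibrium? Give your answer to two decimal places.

1475.82 dollars

Under the mechanism each unit contributed yields (8.6/9) / 0.49 = 1.9501 back to its contributor per unit of net cost, which exceeds 1, making full contribution the dominant choice for everyone.
At the Nash equilibrium everyone contributes 18. Group total payoff = 9 × (18 × 0.51 + 8.6 × 18) = 1475.82.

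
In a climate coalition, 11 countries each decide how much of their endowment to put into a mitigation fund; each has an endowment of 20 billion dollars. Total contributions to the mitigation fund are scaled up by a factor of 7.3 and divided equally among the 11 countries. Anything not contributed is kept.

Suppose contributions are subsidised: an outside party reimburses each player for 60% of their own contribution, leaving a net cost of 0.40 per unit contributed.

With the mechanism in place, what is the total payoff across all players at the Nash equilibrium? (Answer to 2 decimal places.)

1738.00 billion dollars

With the mechanism, a contributed unit returns (7.3/11) / 0.40 = 1.6591 per unit of net cost to the contributor — now above 1 — so contributing fully is weakly dominant for every player.
So the Nash equilibrium is full contribution by all 11; the group earns 11 × (20 × 0.60 + 7.3 × 20) = 1738.00.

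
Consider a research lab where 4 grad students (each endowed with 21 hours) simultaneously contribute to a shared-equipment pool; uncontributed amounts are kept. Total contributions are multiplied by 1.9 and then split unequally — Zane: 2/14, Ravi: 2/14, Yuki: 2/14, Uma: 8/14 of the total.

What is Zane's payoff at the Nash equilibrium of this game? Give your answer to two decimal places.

26.70 hours

A player with share s gets back 1.9·s per unit contributed, so full contribution is dominant for anyone with s > 1/1.9 = 0.5263 and zero contribution is dominant for anyone below.
Uma alone (share 8/14) is above the threshold, contributing 21; the remaining 3 contribute 0. Total contributed: 21.
Zane keeps 21 and receives 1.9 × 21 × 2/14 = 5.70 from the shared-equipment pool, for a payoff of 26.70.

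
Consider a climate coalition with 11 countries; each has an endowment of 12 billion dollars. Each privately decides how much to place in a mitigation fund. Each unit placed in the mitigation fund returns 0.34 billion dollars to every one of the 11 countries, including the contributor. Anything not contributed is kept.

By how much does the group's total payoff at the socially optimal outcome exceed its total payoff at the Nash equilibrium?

361.68 billion dollars

The private return per contributed unit is 0.34 < 1, so contributing 0 is dominant for every player. At the Nash equilibrium everyone keeps their 12, and the group total is 11 × 12 = 132.
Each contributed unit returns 3.740 to the group as a whole (0.34 to each of 11 players), which exceeds 1, so the social optimum is full contribution: group total = 3.740 × 132 = 493.68.
Efficiency loss = 493.68 − 132 = 361.68.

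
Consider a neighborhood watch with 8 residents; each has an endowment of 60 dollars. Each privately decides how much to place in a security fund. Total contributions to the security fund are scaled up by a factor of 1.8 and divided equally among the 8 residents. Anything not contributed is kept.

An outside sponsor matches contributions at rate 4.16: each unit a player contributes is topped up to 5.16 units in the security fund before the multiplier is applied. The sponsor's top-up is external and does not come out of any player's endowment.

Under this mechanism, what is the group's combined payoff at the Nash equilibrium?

With the mechanism, a contributed unit returns 1.8 × 5.16 / 8 = 1.1610 per unit of net cost to the contributor — now above 1 — so contributing fully is weakly dominant for every player.
At the Nash equilibrium everyone contributes 60. Group total payoff = 1.8 × 5.16 × 480 = 4458.24.

4458.24 dollars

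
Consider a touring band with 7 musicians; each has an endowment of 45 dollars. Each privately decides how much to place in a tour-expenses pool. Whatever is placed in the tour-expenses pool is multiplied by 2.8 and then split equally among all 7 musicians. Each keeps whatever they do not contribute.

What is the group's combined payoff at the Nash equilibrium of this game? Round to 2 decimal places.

Each contributed unit returns 2.8/7 = 0.4000 to its contributor — below 1 — so contributing 0 is dominant for every player. At the Nash equilibrium everyone keeps their 45, and the group total is 7 × 45 = 315.

315.00 dollars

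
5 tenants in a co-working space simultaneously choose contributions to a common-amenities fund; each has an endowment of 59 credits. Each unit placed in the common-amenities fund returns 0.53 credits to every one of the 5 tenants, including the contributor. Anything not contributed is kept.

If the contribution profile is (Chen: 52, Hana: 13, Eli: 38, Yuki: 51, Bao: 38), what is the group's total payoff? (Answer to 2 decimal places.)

Total contributed: 52 + 13 + 38 + 51 + 38 = 192; total kept: 5 × 59 − 192 = 103.
The common-amenities fund pays out 0.53 × 5 × 192 = 508.80 in aggregate.
Group total = 103 + 508.80 = 611.80.

611.80 credits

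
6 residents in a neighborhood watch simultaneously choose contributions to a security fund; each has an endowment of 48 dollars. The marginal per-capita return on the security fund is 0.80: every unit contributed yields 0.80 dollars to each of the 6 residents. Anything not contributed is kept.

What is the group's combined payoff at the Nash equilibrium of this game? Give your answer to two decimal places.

The private return per contributed unit is 0.80 < 1, so contributing 0 is dominant for every player. At the Nash equilibrium everyone keeps their 48, and the group total is 6 × 48 = 288.

288.00 dollars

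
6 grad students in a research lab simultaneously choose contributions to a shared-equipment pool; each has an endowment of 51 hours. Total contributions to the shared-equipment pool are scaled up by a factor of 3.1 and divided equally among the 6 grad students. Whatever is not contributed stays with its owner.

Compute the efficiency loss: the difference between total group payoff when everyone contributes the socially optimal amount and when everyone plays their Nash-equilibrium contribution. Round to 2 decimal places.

642.60 hours

Each contributed unit returns 3.1/6 = 0.5167 to its contributor — below 1 — so contributing 0 is dominant for every player. At the Nash equilibrium everyone keeps their 51, and the group total is 6 × 51 = 306.
Each contributed unit returns 3.100 to the group as a whole (0.5167 to each of 6 players), which exceeds 1, so the social optimum is full contribution: group total = 3.100 × 306 = 948.60.
Efficiency loss = 948.60 − 306 = 642.60.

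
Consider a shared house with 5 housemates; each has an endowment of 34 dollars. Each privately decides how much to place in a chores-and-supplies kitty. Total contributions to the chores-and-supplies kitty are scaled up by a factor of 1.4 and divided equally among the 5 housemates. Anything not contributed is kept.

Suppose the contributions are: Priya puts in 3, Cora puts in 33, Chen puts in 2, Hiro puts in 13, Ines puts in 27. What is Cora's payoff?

22.84 dollars

Total contributed: 3 + 33 + 2 + 13 + 27 = 78.
Each receives 1.4 × 78 / 5 = 21.84 from the chores-and-supplies kitty.
Cora keeps 34 − 33 = 1, so Cora's payoff is 1 + 21.84 = 22.84.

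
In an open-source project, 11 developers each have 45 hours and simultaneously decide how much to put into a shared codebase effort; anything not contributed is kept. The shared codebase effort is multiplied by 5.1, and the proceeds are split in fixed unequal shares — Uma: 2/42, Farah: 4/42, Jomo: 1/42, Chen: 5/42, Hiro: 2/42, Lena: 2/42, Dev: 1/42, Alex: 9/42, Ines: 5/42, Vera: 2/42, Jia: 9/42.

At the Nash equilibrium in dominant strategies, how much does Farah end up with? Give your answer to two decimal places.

Each unit j contributes comes back to j as 5.1 × (j's share), so j prefers to contribute only if that share exceeds 1/5.1 = 0.1961; otherwise keeping the unit dominates.
Alex and Jia clear that bar, contributing 45 each; the remaining 9 contribute 0. Total contributed: 90.
Farah keeps 45 and receives 5.1 × 90 × 4/42 = 43.71 from the shared codebase effort, for a payoff of 88.71.

88.71 hours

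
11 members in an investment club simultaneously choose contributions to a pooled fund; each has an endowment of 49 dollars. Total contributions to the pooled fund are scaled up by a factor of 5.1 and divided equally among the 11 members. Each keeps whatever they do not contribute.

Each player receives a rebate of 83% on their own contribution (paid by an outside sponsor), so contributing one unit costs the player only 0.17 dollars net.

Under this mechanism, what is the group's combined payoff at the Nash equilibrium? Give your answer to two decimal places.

With the mechanism, a contributed unit returns (5.1/11) / 0.17 = 2.7273 per unit of net cost to the contributor — now above 1 — so contributing fully is weakly dominant for every player.
At the Nash equilibrium everyone contributes 49. Group total payoff = 11 × (49 × 0.83 + 5.1 × 49) = 3196.27.

3196.27 dollars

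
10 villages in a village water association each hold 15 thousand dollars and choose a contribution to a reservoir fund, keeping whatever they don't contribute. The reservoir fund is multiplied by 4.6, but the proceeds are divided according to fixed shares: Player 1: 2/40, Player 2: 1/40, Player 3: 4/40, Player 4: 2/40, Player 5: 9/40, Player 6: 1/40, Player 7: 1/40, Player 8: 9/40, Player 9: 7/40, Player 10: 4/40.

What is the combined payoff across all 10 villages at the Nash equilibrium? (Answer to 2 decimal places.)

258.00 thousand dollars

A player with share s gets back 4.6·s per unit contributed, so full contribution is dominant for anyone with s > 1/4.6 = 0.2174 and zero contribution is dominant for anyone below.
The shares above 0.2174 belong to Player 5 and Player 8, contributing 15 each; the remaining 8 contribute 0. Total contributed: 30.
The reservoir fund pays out 4.6 × 30 = 138.00 in total (split across the unequal shares, but the aggregate is all that matters for the group sum).
The 8 free-riders keep 15 each, adding 120. Group total = 120 + 138.00 = 258.00.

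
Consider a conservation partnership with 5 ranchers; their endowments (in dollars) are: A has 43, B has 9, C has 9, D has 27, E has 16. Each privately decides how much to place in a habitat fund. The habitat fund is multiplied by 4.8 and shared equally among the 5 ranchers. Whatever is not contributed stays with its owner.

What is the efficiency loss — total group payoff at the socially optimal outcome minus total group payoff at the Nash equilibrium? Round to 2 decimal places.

395.20 dollars

The private return per contributed unit is 4.8/5 = 0.9600 < 1 for every player regardless of endowment, so the Nash equilibrium is zero contribution and the group total is Σ E_j = 43 + 9 + 9 + 27 + 16 = 104.
Each contributed unit returns 4.800 to the group, so the social optimum is full contribution by everyone: group total = 4.800 × 104 = 499.20.
Efficiency loss = (4.800 − 1) × 104 = 395.20.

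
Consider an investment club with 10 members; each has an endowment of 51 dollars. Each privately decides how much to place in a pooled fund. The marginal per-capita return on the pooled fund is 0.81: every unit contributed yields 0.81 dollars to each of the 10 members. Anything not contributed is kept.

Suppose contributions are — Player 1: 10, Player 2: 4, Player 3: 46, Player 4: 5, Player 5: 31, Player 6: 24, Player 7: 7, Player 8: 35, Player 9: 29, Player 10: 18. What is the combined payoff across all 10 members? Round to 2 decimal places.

Total contributed: 10 + 4 + 46 + 5 + 31 + 24 + 7 + 35 + 29 + 18 = 209; total kept: 10 × 51 − 209 = 301.
The pooled fund pays out 0.81 × 10 × 209 = 1692.90 in aggregate.
Group total = 301 + 1692.90 = 1993.90.

1993.90 dollars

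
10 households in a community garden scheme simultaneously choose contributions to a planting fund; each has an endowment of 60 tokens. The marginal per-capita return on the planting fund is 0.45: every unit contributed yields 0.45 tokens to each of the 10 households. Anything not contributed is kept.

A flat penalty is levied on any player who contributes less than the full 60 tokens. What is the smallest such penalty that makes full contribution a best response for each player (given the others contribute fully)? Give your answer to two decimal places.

33.00 tokens

Given the others contribute fully, the best deviation is to contribute 0 (any partial contribution still incurs the fine and gives up units whose private return 0.45 is below 1).
Deviating from 60 to 0 saves 60 tokens but forfeits the deviator's share of the drop in the planting fund: 0.45 × 60 = 27.00.
So the deviation gain is 60 − 27.00 = 33.00, and the fine must be at least 33.00 tokens to wipe it out.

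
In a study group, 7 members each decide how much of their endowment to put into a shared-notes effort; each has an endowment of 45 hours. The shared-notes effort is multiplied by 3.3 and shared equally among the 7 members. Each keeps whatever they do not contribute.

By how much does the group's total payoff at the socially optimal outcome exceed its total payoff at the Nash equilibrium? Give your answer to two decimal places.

724.50 hours

Each contributed unit returns 3.3/7 = 0.4714 to its contributor — below 1 — so contributing 0 is dominant for every player. At the Nash equilibrium everyone keeps their 45, and the group total is 7 × 45 = 315.
Each contributed unit returns 3.300 to the group as a whole (0.4714 to each of 7 players), which exceeds 1, so the social optimum is full contribution: group total = 3.300 × 315 = 1039.50.
Efficiency loss = 1039.50 − 315 = 724.50.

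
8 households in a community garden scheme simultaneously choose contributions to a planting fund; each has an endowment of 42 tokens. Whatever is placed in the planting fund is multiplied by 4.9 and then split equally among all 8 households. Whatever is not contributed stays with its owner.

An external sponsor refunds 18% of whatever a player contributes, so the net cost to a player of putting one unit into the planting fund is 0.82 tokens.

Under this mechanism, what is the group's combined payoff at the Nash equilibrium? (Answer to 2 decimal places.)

336.00 tokens

The effective private return is (4.9/8) / 0.82 = 0.7470, which is still under 1, so the mechanism doesn't change anyone's dominant strategy: zero contribution.
Everyone keeps their endowment and the group total is 8 × 42 = 336.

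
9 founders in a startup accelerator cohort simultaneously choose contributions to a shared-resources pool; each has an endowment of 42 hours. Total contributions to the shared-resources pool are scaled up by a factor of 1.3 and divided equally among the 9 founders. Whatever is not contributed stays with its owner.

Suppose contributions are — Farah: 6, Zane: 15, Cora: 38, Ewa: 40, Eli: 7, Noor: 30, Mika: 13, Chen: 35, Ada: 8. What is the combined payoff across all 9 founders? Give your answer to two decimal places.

Total contributed: 6 + 15 + 38 + 40 + 7 + 30 + 13 + 35 + 8 = 192; total kept: 9 × 42 − 192 = 186.
The shared-resources pool pays out 1.3 × 192 = 249.60 in aggregate.
Group total = 186 + 249.60 = 435.60.

435.60 hours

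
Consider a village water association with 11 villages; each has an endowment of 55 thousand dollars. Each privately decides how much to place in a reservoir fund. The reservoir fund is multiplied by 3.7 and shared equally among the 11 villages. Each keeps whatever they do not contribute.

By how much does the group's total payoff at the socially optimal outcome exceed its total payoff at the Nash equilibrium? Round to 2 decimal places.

1633.50 thousand dollars

Each contributed unit returns 3.7/11 = 0.3364 to its contributor — below 1 — so contributing 0 is dominant for every player. At the Nash equilibrium everyone keeps their 55, and the group total is 11 × 55 = 605.
Each contributed unit returns 3.700 to the group as a whole (0.3364 to each of 11 players), which exceeds 1, so the social optimum is full contribution: group total = 3.700 × 605 = 2238.50.
Efficiency loss = 2238.50 − 605 = 1633.50.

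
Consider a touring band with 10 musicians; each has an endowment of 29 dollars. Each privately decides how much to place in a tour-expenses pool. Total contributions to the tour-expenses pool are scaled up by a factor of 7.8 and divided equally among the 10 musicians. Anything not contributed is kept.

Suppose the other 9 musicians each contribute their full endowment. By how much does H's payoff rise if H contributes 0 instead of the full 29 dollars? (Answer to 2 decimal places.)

6.38 dollars

Switching from a contribution of 29 to 0 lets H keep an extra 29 dollars, but lowers the tour-expenses pool by 29, which costs H their own share of that drop: 7.8/10 × 29 = 22.62.
Net gain = 29 − 22.62 = 6.38. The private return per contributed unit (0.7800) is below 1, so free-riding is indeed the best response regardless of what the others do.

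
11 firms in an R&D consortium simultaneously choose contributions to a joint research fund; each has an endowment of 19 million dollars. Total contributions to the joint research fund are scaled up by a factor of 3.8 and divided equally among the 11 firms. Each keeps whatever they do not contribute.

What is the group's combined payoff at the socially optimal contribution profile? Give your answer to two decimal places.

794.20 million dollars

Each contributed unit returns 3.800 to the group as a whole (0.3455 to each of 11 players), which exceeds 1, so the social optimum is full contribution: group total = 3.800 × 209 = 794.20.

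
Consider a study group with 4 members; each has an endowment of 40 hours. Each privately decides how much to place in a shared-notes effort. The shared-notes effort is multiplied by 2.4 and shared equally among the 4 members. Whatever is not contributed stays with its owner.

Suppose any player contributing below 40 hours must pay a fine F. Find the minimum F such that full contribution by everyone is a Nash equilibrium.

Given the others contribute fully, the best deviation is to contribute 0 (any partial contribution still incurs the fine and gives up units whose private return 0.6000 is below 1).
Deviating from 40 to 0 saves 40 hours but forfeits the deviator's share of the drop in the shared-notes effort: 2.4/4 × 40 = 24.00.
So the deviation gain is 40 − 24.00 = 16.00, and the fine must be at least 16.00 hours to wipe it out.

16.00 hours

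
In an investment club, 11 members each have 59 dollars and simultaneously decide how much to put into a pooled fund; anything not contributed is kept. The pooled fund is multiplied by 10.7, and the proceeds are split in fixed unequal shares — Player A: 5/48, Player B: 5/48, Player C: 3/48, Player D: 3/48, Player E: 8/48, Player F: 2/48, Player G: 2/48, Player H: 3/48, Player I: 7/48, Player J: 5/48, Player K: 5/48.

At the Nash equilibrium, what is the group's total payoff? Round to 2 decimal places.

Each unit j contributes comes back to j as 10.7 × (j's share), so j prefers to contribute only if that share exceeds 1/10.7 = 0.0935; otherwise keeping the unit dominates.
The shares above 0.0935 belong to Player A, Player B, Player E, Player I, Player J and Player K, contributing 59 each; the remaining 5 contribute 0. Total contributed: 354.
The pooled fund pays out 10.7 × 354 = 3787.80 in total (split across the unequal shares, but the aggregate is all that matters for the group sum).
The 5 free-riders keep 59 each, adding 295. Group total = 295 + 3787.80 = 4082.80.

4082.80 dollars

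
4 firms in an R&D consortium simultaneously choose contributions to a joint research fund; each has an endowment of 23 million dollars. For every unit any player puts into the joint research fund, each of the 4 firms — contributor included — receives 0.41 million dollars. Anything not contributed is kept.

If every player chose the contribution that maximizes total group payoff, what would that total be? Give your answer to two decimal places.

Each contributed unit returns 1.640 to the group as a whole (0.41 to each of 4 players), which exceeds 1, so the social optimum is full contribution: group total = 1.640 × 92 = 150.88.

150.88 million dollars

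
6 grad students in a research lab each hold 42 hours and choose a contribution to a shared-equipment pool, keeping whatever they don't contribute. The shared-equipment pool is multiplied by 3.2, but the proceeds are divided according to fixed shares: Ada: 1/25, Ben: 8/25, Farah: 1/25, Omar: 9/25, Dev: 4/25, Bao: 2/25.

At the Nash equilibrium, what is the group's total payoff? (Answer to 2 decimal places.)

A player with share s gets back 3.2·s per unit contributed, so full contribution is dominant for anyone with s > 1/3.2 = 0.3125 and zero contribution is dominant for anyone below.
The shares above 0.3125 belong to Ben and Omar, contributing 42 each; the remaining 4 contribute 0. Total contributed: 84.
The shared-equipment pool pays out 3.2 × 84 = 268.80 in total (split across the unequal shares, but the aggregate is all that matters for the group sum).
The 4 free-riders keep 42 each, adding 168. Group total = 168 + 268.80 = 436.80.

436.80 hours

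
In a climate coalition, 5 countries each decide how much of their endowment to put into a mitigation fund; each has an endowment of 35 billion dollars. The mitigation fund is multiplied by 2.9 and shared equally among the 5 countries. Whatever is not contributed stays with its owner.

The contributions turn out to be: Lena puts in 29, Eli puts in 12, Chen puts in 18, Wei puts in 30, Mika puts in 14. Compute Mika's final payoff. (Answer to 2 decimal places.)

80.74 billion dollars

Total contributed: 29 + 12 + 18 + 30 + 14 = 103.
Each receives 2.9 × 103 / 5 = 59.74 from the mitigation fund.
Mika keeps 35 − 14 = 21, so Mika's payoff is 21 + 59.74 = 80.74.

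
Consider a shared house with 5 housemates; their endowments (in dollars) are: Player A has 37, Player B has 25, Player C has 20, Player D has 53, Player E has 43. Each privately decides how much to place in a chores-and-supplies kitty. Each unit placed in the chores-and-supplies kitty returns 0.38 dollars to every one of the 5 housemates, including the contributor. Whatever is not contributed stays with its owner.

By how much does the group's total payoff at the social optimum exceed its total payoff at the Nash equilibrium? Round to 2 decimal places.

160.20 dollars

The private return per contributed unit is 0.38 < 1 for everyone, so the Nash equilibrium is zero contribution and the group total is Σ E_j = 37 + 25 + 20 + 53 + 43 = 178.
Each contributed unit returns 1.900 to the group, so the social optimum is full contribution by everyone: group total = 1.900 × 178 = 338.20.
Efficiency loss = (1.900 − 1) × 178 = 160.20.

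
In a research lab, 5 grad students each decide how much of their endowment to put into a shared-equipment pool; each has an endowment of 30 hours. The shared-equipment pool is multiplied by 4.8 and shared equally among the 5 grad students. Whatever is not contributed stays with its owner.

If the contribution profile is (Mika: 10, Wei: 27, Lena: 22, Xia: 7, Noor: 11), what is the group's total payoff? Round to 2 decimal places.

Total contributed: 10 + 27 + 22 + 7 + 11 = 77; total kept: 5 × 30 − 77 = 73.
The shared-equipment pool pays out 4.8 × 77 = 369.60 in aggregate.
Group total = 73 + 369.60 = 442.60.

442.60 hours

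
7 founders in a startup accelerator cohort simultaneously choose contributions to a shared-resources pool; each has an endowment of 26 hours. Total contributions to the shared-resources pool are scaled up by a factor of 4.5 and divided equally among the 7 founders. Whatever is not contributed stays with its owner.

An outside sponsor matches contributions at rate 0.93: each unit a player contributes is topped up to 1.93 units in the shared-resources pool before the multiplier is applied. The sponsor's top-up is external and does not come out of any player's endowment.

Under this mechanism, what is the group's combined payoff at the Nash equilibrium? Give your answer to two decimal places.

1580.67 hours

The effective private return per unit is now 4.5 × 1.93 / 7 = 1.2407 > 1, so every player's dominant strategy flips to full contribution.
So the Nash equilibrium is full contribution by all 7; the group earns 4.5 × 1.93 × 182 = 1580.67.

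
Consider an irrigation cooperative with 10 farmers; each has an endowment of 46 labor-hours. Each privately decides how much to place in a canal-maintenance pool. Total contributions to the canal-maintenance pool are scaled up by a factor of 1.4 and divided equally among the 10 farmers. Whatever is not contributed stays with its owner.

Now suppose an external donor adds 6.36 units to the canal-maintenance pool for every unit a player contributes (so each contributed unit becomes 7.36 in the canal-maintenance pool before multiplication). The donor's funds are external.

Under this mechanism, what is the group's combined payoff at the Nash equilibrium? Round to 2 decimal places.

With the mechanism, a contributed unit returns 1.4 × 7.36 / 10 = 1.0304 per unit of net cost to the contributor — now above 1 — so contributing fully is weakly dominant for every player.
So the Nash equilibrium is full contribution by all 10; the group earns 1.4 × 7.36 × 460 = 4739.84.

4739.84 labor-hours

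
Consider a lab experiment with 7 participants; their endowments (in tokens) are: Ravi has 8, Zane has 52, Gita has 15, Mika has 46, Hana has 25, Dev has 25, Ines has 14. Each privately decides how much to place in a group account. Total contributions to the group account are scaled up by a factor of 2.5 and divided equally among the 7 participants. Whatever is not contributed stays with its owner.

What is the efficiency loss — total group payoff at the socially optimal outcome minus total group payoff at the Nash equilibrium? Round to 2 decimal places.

The private return per contributed unit is 2.5/7 = 0.3571 < 1 for every player regardless of endowment, so the Nash equilibrium is zero contribution and the group total is Σ E_j = 8 + 52 + 15 + 46 + 25 + 25 + 14 = 185.
Each contributed unit returns 2.500 to the group, so the social optimum is full contribution by everyone: group total = 2.500 × 185 = 462.50.
Efficiency loss = (2.500 − 1) × 185 = 277.50.

277.50 tokens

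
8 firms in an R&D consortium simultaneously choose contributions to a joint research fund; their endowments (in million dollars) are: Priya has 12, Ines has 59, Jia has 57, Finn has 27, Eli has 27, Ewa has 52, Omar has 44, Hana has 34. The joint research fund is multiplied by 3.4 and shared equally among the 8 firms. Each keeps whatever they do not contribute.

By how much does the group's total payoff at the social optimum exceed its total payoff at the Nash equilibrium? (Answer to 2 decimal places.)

748.80 million dollars

The private return per contributed unit is 3.4/8 = 0.4250 < 1 for every player regardless of endowment, so the Nash equilibrium is zero contribution and the group total is Σ E_j = 12 + 59 + 57 + 27 + 27 + 52 + 44 + 34 = 312.
Each contributed unit returns 3.400 to the group, so the social optimum is full contribution by everyone: group total = 3.400 × 312 = 1060.80.
Efficiency loss = (3.400 − 1) × 312 = 748.80.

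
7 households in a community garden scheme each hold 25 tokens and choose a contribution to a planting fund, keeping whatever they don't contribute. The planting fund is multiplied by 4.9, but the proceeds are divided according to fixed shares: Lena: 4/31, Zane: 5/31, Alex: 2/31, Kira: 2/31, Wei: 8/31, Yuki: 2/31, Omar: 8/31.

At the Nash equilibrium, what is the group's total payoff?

370.00 tokens

For player j, contributing a unit is worthwhile iff 4.9 × (j's share) ≥ 1, i.e. iff j's share is at least 0.2041.
Wei and Omar clear that bar, contributing 25 each; the remaining 5 contribute 0. Total contributed: 50.
The planting fund pays out 4.9 × 50 = 245.00 in total (split across the unequal shares, but the aggregate is all that matters for the group sum).
The 5 free-riders keep 25 each, adding 125. Group total = 125 + 245.00 = 370.00.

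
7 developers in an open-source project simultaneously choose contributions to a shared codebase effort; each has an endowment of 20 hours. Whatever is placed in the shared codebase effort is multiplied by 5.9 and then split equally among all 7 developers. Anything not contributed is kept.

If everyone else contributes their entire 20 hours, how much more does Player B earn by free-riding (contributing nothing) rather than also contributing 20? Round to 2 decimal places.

Switching from a contribution of 20 to 0 lets Player B keep an extra 20 hours, but lowers the shared codebase effort by 20, which costs Player B their own share of that drop: 5.9/7 × 20 = 16.86.
Net gain = 20 − 16.86 = 3.14. The private return per contributed unit (0.8429) is below 1, so free-riding is indeed the best response regardless of what the others do.

3.14 hours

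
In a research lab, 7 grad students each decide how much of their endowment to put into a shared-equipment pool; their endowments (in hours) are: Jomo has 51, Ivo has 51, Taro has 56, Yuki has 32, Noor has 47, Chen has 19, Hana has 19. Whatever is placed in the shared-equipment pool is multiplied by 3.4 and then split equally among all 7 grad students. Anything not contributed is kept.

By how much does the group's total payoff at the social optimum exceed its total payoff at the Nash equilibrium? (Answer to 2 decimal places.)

The private return per contributed unit is 3.4/7 = 0.4857 < 1 for every player regardless of endowment, so the Nash equilibrium is zero contribution and the group total is Σ E_j = 51 + 51 + 56 + 32 + 47 + 19 + 19 = 275.
Each contributed unit returns 3.400 to the group, so the social optimum is full contribution by everyone: group total = 3.400 × 275 = 935.00.
Efficiency loss = (3.400 − 1) × 275 = 660.00.

660.00 hours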